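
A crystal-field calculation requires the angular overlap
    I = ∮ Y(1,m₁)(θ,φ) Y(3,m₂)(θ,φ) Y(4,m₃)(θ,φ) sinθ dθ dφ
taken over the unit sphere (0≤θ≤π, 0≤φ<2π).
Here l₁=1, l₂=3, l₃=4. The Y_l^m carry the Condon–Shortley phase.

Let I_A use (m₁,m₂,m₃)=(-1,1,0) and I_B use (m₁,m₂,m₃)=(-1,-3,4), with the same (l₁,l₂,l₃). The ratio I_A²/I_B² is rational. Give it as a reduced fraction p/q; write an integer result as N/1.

3/14

Shared (l₁,l₂,l₃)=(1,3,4): N and (l;000)² cancel in I_A²/I_B².
A: Δ = 0!·2!·6!/9! = 1/252; Racah Σ t=0..0: t=0:+1/96 = 1/96; ⇒ 3j(1 3 4; -1 1 0)² = 1/42, sgn +1
B: Δ = 0!·2!·6!/9! = 1/252; Racah Σ t=0..0: t=0:+1/1440 = 1/1440; ⇒ 3j(1 3 4; -1 -3 4)² = 1/9, sgn +1
I_A²/I_B² = (1/42)/(1/9) = 3/14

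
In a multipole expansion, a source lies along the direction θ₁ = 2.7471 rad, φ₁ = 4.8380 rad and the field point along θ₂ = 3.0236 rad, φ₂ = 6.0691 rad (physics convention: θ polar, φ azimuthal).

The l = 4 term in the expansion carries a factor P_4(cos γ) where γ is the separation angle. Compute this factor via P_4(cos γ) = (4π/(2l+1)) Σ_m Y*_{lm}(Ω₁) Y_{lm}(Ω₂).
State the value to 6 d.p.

Term-by-term m-sum for l=4 (normalisation 4π/9 = 1.396263):
  term(m=-4) = (0.000000, 0.000001)   from Y*(Ω₁)=(0.008463, 0.004650), Y(Ω₂)=(0.000056, 0.000064)
  term(m=-3) = (-0.000113, 0.000070)   from Y*(Ω₁)=(0.024141, -0.061001), Y(Ω₂)=(-0.001624, -0.001215)
  term(m=-2) = (-0.005224, -0.004219)   from Y*(Ω₁)=(-0.237690, -0.061002), Y(Ω₂)=(0.024894, 0.011362)
  term(m=-1) = (0.035808, -0.101325)   from Y*(Ω₁)=(-0.062374, 0.493948), Y(Ω₂)=(-0.210924, -0.045859)
  term(m=+0) = (0.238100, 0.000000)   from Y*(Ω₁)=(0.302021, -0.000000), Y(Ω₂)=(0.788357, 0.000000)
  term(m=+1) = (0.035808, 0.101325)   from Y*(Ω₁)=(0.062374, 0.493948), Y(Ω₂)=(0.210924, -0.045859)
  term(m=+2) = (-0.005224, 0.004219)   from Y*(Ω₁)=(-0.237690, 0.061002), Y(Ω₂)=(0.024894, -0.011362)
  term(m=+3) = (-0.000113, -0.000070)   from Y*(Ω₁)=(-0.024141, -0.061001), Y(Ω₂)=(0.001624, -0.001215)
  term(m=+4) = (0.000000, -0.000001)   from Y*(Ω₁)=(0.008463, -0.004650), Y(Ω₂)=(0.000056, -0.000064)
Total Σ_m = (0.299042, 0.000000). Multiply by 1.396263: (0.417541, 0.000000). P_4(cos γ) = 0.417541

0.417541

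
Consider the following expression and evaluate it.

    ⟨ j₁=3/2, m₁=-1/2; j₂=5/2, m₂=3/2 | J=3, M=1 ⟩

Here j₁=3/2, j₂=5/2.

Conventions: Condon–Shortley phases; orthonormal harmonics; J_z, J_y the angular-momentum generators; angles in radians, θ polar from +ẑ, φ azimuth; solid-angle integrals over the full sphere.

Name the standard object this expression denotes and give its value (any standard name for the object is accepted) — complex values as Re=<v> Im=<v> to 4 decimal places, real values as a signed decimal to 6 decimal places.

Clebsch–Gordan coefficient, −√(49/120) ≈ -0.639010

This is a Clebsch–Gordan (vector-coupling) coefficient.
√[7·1!2!4!/8! · 1!2!4!1!4!2!] = √(96/5)
  +(−1)^0/∏(0,1,2,4,0,0)! = 1/48  (running 1/48)
  +(−1)^1/∏(1,0,1,3,1,1)! = -1/6  (running -7/48)
⟨..|..⟩ = √(96/5)·(-7/48) = -0.639010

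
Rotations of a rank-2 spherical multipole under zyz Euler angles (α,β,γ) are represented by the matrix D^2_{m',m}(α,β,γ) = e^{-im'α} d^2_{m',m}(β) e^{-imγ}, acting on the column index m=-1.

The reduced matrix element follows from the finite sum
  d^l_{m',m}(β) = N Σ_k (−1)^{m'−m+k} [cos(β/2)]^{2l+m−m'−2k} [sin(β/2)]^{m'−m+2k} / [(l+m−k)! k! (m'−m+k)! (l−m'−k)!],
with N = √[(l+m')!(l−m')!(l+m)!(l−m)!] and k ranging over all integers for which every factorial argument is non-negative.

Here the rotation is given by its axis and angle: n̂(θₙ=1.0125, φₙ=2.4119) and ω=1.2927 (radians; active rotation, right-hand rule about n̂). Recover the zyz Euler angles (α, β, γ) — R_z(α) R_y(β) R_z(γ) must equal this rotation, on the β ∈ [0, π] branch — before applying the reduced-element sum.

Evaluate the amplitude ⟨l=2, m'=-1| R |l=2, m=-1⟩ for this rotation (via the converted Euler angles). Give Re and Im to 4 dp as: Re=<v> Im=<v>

Axis–angle → zyz. n̂ = (sinθₙcosφₙ, sinθₙsinφₙ, cosθₙ) = (-0.632200, +0.565417, +0.529742), ω = 1.2927.
R = I cosω + sinω [n̂]ₓ + (1−cosω) n̂n̂ᵀ gives
  R = [+0.564481, -0.768715, +0.300730; +0.250063, +0.506457, +0.825209; -0.786657, -0.390613, +0.478113]
β = atan2(√(R₁₃²+R₂₃²), R₃₃) = 1.072291; α = atan2(R₂₃, R₁₃) mod 2π = 1.221325; γ = atan2(R₃₂, −R₃₁) mod 2π = 5.822303
First d^2_{-1,-1}(β=1.0723), then the phase factors e^{-i(-1)α} and e^{-i(-1)γ}:
Half-angle: c=0.859684, s=0.510826. N=√(1·6·1·6)=6.000000
Admissible k: 0..1 (factorial args all ≥0)
  k=0: (−1)^0·6.0000/(6)·0.8597^4·0.5108^0 = +0.546205
  k=1: (−1)^1·6.0000/(2)·0.8597^2·0.5108^2 = -0.578556
d^2_{-1,-1}(1.0723) = +0.546205 -0.578556 = -0.032351
Attach z-rotation phases: D = e^{-i(-1)(1.2213)}·(-0.032351)·e^{-i(-1)(5.8223)} = -0.023440-0.022298i

Re=-0.0234 Im=-0.0223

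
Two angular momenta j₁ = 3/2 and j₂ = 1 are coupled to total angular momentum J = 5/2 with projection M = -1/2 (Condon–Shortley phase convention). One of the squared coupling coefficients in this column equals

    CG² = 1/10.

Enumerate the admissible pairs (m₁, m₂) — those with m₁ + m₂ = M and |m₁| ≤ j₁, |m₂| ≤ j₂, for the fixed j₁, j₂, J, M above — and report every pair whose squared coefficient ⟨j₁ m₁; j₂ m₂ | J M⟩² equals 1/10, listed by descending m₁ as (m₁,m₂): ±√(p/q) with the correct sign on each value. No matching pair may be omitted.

Admissible pairs with m₁+m₂ = M = -1/2: (-3/2,1), (-1/2,0), (1/2,-1)
  (m₁,m₂)=(1/2,-1): CG² = 3/10, CG = +√(3/10)
  (m₁,m₂)=(-1/2,0): CG² = 3/5, CG = +√(3/5)
  (m₁,m₂)=(-3/2,1): CG² = 1/10, CG = +√(1/10)   ← matches the target
Pairs with CG² = 1/10: (-3/2,1): +√(1/10)

(-3/2,1): +√(1/10)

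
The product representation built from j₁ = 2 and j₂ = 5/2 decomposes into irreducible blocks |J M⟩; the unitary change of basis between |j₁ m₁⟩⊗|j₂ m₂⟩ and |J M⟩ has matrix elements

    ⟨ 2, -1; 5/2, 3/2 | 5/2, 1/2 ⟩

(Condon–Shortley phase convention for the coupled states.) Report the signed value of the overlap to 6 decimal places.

triangle: 2!*2!*3!/8! = 24/40320
(j±m)!: 1!*3!*4!*1!*3!*2! = 1728
prefactor² = (2J+1)*Δ*N² = 216/35
  k=1: −1/(1!*1!*2!*3!*0!*0!) = -1/12
  k=2: +1/(2!*0!*1!*2!*1!*1!) = 1/4
Σ = 1/6  ⇒  CG² = 216/35*(1/6)² = 6/35
CG = +√(6/35) = +0.414039

+0.414039  (= +√(6/35))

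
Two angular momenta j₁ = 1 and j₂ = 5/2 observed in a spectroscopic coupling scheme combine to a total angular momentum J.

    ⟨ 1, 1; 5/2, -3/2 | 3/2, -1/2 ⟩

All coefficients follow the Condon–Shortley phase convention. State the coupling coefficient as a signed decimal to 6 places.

+0.632456

√[4·2!0!3!/6! · 2!0!1!4!1!2!] = √(32/5)
  +(−1)^0/∏(0,2,0,1,0,2)! = 1/4  (running 1/4)
⟨..|..⟩ = √(32/5)·(1/4) = +0.632456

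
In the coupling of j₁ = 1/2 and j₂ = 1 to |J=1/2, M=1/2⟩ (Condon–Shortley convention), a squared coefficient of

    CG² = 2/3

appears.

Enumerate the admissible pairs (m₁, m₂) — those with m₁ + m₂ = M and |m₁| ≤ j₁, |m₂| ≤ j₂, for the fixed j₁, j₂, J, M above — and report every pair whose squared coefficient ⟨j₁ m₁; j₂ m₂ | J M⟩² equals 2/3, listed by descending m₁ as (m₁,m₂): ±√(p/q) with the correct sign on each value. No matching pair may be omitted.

Admissible pairs with m₁+m₂ = M = 1/2: (-1/2,1), (1/2,0)
  (m₁,m₂)=(1/2,0): CG² = 1/3, CG = +√(1/3)
  (m₁,m₂)=(-1/2,1): CG² = 2/3, CG = −√(2/3)   ← matches the target
Pairs with CG² = 2/3: (-1/2,1): −√(2/3)

(-1/2,1): −√(2/3)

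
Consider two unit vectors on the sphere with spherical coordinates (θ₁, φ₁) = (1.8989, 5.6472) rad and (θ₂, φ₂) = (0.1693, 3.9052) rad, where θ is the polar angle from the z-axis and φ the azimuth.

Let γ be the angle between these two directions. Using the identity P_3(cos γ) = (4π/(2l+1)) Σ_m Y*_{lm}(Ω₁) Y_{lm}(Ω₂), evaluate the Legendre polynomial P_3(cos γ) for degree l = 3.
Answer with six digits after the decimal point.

0.414729

Term-by-term m-sum for l=3 (normalisation 4π/7 = 1.795196):
  m=-3: (-0.117090-0.334024i) × (+0.001316+0.001500i) = +0.000347-0.000615i  (running Σ = +0.000347-0.000615i)
  m=-2: (-0.086887+0.282054i) × (+0.001246-0.028572i) = +0.007951+0.002834i  (running Σ = +0.008298+0.002219i)
  m=-1: (-0.118332+0.087367i) × (-0.151753+0.145280i) = +0.005265-0.030449i  (running Σ = +0.013562-0.028231i)
  m=0: (+0.298327-0.000000i) × (+0.683468+0.000000i) = +0.203897+0.000000i  (running Σ = +0.217459-0.028231i)
  m=1: (+0.118332+0.087367i) × (+0.151753+0.145280i) = +0.005265+0.030449i  (running Σ = +0.222724+0.002219i)
  m=2: (-0.086887-0.282054i) × (+0.001246+0.028572i) = +0.007951-0.002834i  (running Σ = +0.230674-0.000615i)
  m=3: (+0.117090-0.334024i) × (-0.001316+0.001500i) = +0.000347+0.000615i  (running Σ = +0.231022+0.000000i)
Accumulated sum +0.231022+0.000000i; after 4π/(2l+1) scaling, +0.414729+0.000000i ⇒ P_3 = 0.414729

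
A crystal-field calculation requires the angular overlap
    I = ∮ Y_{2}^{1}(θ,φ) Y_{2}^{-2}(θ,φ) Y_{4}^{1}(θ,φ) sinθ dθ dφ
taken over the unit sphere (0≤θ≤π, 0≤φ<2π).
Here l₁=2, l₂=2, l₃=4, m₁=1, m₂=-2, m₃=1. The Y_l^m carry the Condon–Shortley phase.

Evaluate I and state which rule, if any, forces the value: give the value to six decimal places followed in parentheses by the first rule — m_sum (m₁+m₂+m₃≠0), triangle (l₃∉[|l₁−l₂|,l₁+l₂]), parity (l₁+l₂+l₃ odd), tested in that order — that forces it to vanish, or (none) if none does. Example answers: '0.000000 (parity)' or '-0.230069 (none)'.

Rules hold: Σm=0, L=8 even, 0≤4≤4.
N = 5·5·9 = 225
Δ = 0!·4!·4!/9! = 1/630
Racah Σ t=0..0: t=0:+1/16 = 1/16
⇒ 3j(2 2 4; 0 0 0)² = 2/35, sgn +1
Racah Σ t=0..0: t=0:+1/144 = 1/144
⇒ 3j(2 2 4; 1 -2 1)² = 1/126, sgn -1
4πI² = N·(3j₀)²·(3jₘ)² = 5/49
I = -1·√(0.102041/4π) = -0.09011188
No selection rule forces the value: the integral is nonzero (none).

-0.090112 (none)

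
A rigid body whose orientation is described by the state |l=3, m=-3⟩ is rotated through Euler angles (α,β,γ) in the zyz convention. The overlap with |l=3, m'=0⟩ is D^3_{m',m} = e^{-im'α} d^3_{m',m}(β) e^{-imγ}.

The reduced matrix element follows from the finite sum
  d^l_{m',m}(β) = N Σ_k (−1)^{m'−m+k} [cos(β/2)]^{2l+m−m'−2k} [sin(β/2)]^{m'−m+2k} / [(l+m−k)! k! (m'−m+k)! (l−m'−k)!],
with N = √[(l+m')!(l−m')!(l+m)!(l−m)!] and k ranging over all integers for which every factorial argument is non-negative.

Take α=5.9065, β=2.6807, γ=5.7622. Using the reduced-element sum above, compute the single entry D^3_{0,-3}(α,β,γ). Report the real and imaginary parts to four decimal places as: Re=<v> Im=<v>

Re=-0.0004 Im=0.0492

D^3_{0,-3}(5.9065,2.6807,5.7622) = e^{-i·0·5.9065}·d^3_{0,-3}(2.6807)·e^{-i·-3·5.7622}. Compute d first:
c=cos(2.680700/2)=0.228412, s=sin(2.680700/2)=0.973565; N=√[6·6·1·720]=160.996894
k∈{0} keeps every argument non-negative
  k=0: (−1)^3·160.9969/(36)·0.2284^3·0.9736^3 = -0.049177
d^3_{0,-3}(2.6807) = -0.049177
D = (+1.000000+0.000000i)·(-0.049177)·(+0.007840-0.999969i) = -0.000386+0.049176i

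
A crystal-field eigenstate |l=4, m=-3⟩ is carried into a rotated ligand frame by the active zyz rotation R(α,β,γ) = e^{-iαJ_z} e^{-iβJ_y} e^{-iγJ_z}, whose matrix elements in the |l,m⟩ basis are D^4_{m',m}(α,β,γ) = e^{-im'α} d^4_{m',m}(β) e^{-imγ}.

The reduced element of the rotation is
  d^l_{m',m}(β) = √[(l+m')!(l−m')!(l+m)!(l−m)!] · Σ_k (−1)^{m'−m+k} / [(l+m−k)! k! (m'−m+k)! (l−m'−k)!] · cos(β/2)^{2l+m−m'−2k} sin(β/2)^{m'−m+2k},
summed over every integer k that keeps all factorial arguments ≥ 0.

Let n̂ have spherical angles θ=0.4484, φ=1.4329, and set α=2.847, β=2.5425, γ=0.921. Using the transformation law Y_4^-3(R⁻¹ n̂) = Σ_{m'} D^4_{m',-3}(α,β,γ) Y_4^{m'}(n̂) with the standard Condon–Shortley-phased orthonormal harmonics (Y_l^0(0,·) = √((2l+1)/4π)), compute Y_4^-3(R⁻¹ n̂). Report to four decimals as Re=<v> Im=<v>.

Re=0.2153 Im=0.2284

Need the full column D^4_{m',-3} for m'=−4..4 at α=2.8470, β=2.5425, γ=0.9210.
cos(β/2)=0.295087, sin(β/2)=0.955470
d^4_{-4,-3}: single k=1 term ⇒ +0.000527;  D = -0.000007+0.000526i
d^4_{-3,-3}: k∈[0..1] ⇒ +0.000057 -0.004219 = -0.004162;  D = -0.001263+0.003965i
d^4_{-2,-3}: k∈[0..1] ⇒ -0.000697 +0.021907 = +0.021211;  D = -0.012029+0.017470i
d^4_{-1,-3}: k∈[0..1] ⇒ +0.004784 -0.083596 = -0.078812;  D = -0.061618+0.049138i
d^4_{0,-3}: k∈[0..1] ⇒ -0.023092 +0.242103 = +0.219010;  D = -0.203501+0.080949i
d^4_{1,-3}: k∈[0..1] ⇒ +0.083596 -0.525864 = -0.442268;  D = -0.440708+0.037107i
d^4_{2,-3}: k∈[0..1] ⇒ -0.229679 +0.802666 = +0.572987;  D = -0.560328-0.119777i
d^4_{3,-3}: k∈[0..1] ⇒ +0.463768 -0.694605 = -0.230837;  D = -0.202002-0.111718i
d^4_{4,-3}: single k=0 term ⇒ -0.606758;  D = +0.422829+0.435168i
Y_4^{m'}(θ=0.4484,φ=1.4329) and Σ D·Y over m':
  (-0.0000+0.0005i)·(+0.0133+0.0082i)  (-0.0013+0.0040i)·(-0.0369+0.0841i)  (-0.0120+0.0175i)·(-0.2834-0.0802i)  (-0.0616+0.0491i)·(+0.0682-0.4914i)  (-0.2035+0.0809i)·(+0.1818+0.0000i)  (-0.4407+0.0371i)·(-0.0682-0.4914i)  (-0.5603-0.1198i)·(-0.2834+0.0802i)  (-0.2020-0.1117i)·(+0.0369+0.0841i)  (+0.4228+0.4352i)·(+0.0133-0.0082i)
Y_4^-3(R⁻¹ n̂) = +0.215284+0.228368i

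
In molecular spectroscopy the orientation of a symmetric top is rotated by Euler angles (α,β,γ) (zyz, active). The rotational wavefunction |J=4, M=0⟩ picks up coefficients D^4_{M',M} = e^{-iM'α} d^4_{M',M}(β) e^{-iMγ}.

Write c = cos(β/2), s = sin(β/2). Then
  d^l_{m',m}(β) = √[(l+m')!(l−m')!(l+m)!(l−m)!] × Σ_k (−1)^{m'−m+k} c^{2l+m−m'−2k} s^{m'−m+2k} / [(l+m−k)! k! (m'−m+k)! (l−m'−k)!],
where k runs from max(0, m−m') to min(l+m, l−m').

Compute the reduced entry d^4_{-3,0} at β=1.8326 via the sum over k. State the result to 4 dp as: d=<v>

d^4_{-3,0}(β=1.8326) via the finite sum:
With c≡cos(β/2)=0.608760 and s≡sin(β/2)=0.793355, N=[1·5040·24·24]^{1/2}=1703.830978
k∈{3,4} keeps every argument non-negative
  k=3: (−1)^0·1703.8310/(144)·0.6088^5·0.7934^3 = +0.493964
  k=4: (−1)^1·1703.8310/(144)·0.6088^3·0.7934^5 = -0.838955
d^4_{-3,0}(1.8326) = +0.493964 -0.838955 = -0.344990

d=-0.3450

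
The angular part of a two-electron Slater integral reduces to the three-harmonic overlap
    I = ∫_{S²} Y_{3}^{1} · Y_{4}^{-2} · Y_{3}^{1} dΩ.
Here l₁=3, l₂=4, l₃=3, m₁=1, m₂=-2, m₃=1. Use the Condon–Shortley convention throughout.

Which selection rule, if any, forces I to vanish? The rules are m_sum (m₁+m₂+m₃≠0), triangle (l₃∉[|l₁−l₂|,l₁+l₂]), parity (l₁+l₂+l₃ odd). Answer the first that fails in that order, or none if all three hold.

m₁+m₂+m₃ = 1 − 2 + 1 = 0  ✓
triangle: |3−4|=1 ≤ l₃=3 ≤ 3+4=7  ✓
parity: l₁+l₂+l₃ = 10 is even  ✓

none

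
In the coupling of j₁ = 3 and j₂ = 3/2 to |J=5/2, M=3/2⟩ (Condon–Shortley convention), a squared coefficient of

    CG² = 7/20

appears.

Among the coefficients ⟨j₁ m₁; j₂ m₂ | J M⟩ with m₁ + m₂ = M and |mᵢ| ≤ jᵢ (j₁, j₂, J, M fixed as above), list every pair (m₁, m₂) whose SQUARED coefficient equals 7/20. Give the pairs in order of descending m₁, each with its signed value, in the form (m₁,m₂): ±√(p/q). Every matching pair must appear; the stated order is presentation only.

Admissible pairs with m₁+m₂ = M = 3/2: (0,3/2), (1,1/2), (2,-1/2), (3,-3/2)
  (m₁,m₂)=(3,-3/2): CG² = 9/28, CG = +√(9/28)
  (m₁,m₂)=(2,-1/2): CG² = 1/14, CG = +√(1/14)
  (m₁,m₂)=(1,1/2): CG² = 7/20, CG = −√(7/20)   ← matches the target
  (m₁,m₂)=(0,3/2): CG² = 9/35, CG = +√(9/35)
Pairs with CG² = 7/20: (1,1/2): −√(7/20)

(1,1/2): −√(7/20)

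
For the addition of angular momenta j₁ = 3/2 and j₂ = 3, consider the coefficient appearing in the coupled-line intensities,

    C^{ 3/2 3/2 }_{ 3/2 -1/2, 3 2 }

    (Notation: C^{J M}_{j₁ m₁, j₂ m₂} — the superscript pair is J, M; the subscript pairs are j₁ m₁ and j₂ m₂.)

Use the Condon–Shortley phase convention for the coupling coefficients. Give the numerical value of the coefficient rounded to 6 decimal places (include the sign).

+0.534522

j₁+j₂−J=3  J+j₁−j₂=0  J−j₁+j₂=3  j₁+j₂+J+1=7
(j₁±m₁, j₂±m₂, J±M) = (1,2,5,1,3,0)
P² = 288/7
sum k=2..2:
  [2] +1/12 = 1/12
S = 1/12
C² = P²·S² = 2/7 ; C = +0.534522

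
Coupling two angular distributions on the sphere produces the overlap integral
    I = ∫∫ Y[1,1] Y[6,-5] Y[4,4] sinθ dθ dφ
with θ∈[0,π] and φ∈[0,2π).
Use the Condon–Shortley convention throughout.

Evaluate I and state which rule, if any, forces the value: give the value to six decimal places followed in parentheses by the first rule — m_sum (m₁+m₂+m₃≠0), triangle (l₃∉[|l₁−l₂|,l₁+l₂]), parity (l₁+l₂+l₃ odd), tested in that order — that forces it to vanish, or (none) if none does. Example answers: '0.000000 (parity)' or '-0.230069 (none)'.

triangle: need 5≤l₃≤7, have 4; I=0

0.000000 (triangle)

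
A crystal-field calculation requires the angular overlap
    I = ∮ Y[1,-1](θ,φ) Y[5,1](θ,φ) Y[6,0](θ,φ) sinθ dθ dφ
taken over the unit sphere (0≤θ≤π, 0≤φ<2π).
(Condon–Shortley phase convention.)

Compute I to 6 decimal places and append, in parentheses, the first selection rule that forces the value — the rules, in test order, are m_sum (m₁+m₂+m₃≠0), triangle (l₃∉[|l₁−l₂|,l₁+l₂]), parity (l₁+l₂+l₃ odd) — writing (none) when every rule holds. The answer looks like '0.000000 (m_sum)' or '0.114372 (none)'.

m-sum 0 ✓  L=12 even ✓  4≤6≤6 ✓
Π(2lᵢ+1) = 3×11×13 = 429
triangle coeff Δ(1,5,6) = 1/858
Σ_t [0,0]: t=0:+1/14400 = 1/14400
(3j)²=6/143 [(1 5 6; 0 0 0)], sign=+1
Σ_t [0,0]: t=0:+1/34560 = 1/34560
(3j)²=5/286 [(1 5 6; -1 1 0)], sign=+1
⇒ 4πI² = 45/143
I = (+1)√(45/143/(4π)) = 0.15824621
No selection rule forces the value: the integral is nonzero (none).

0.158246 (none)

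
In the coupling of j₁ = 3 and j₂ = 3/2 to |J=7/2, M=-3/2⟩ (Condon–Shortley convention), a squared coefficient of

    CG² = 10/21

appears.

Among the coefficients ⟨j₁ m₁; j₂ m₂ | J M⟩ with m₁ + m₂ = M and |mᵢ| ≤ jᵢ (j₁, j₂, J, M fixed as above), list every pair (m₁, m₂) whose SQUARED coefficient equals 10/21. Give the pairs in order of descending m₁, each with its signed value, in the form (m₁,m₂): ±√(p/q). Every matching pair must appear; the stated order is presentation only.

(0,-3/2): +√(10/21)

Admissible pairs with m₁+m₂ = M = -3/2: (-3,3/2), (-2,1/2), (-1,-1/2), (0,-3/2)
  (m₁,m₂)=(0,-3/2): CG² = 10/21, CG = +√(10/21)   ← matches the target
  (m₁,m₂)=(-1,-1/2): CG² = 0/1, CG = 0
  (m₁,m₂)=(-2,1/2): CG² = 3/7, CG = −√(3/7)
  (m₁,m₂)=(-3,3/2): CG² = 2/21, CG = −√(2/21)
Pairs with CG² = 10/21: (0,-3/2): +√(10/21)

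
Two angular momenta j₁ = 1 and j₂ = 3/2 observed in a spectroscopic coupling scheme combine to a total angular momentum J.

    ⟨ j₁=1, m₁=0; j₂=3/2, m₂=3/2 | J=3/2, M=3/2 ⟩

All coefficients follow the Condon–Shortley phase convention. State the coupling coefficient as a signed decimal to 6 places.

-0.774597

triangle: 1!×1!×2!/5! = 2/120
(j±m)!: 1!×1!×3!×0!×3!×0! = 36
prefactor² = (2J+1)×Δ×N² = 12/5
  k=1: −1/(1!×0!×0!×2!×1!×0!) = -1/2
Σ = -1/2  ⇒  CG² = 12/5×(-1/2)² = 3/5
CG = −√(3/5) = -0.774597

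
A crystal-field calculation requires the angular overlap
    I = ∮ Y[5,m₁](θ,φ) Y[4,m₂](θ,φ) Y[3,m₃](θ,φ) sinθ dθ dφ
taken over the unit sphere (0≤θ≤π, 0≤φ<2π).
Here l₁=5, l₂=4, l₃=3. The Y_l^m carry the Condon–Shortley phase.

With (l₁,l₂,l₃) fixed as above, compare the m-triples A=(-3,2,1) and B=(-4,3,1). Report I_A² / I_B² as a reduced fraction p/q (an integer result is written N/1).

81/7

Same 5,4,3: normalisation and zero-m 3j drop out of the ratio.
A: Δ: 6! 4! 2! / 13! → 1/180180; sum: t=4:+1/2304 t=5:−1/720 t=6:+1/5760 = -1/1280; 3j²(5 4 3; -3 2 1) = Δ·Π!·Σ² = 27/1430  (sign -1)
B: Δ: 6! 4! 2! / 13! → 1/180180; sum: t=5:−1/5760 t=6:+1/4320 = 1/17280; 3j²(5 4 3; -4 3 1) = Δ·Π!·Σ² = 7/4290  (sign +1)
I_A²/I_B² = (27/1430)/(7/4290) = 81/7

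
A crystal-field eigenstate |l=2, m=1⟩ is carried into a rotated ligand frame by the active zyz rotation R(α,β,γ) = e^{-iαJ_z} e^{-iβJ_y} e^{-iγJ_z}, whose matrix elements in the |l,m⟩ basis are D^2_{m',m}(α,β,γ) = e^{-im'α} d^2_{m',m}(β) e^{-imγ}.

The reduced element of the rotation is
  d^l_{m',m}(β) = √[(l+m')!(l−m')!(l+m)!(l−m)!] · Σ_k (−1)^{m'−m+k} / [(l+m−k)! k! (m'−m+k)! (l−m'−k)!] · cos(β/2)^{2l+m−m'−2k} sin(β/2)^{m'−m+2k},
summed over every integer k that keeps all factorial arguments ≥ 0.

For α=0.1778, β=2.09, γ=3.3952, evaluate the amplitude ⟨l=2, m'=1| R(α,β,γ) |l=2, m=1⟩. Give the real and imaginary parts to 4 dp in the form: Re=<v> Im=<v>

Re=0.4559 Im=-0.2099

First d^2_{1,1}(β=2.0900), then the phase factors e^{-i(1)α} and e^{-i(1)γ}:
c=cos(2.090000/2)=0.501902, s=sin(2.090000/2)=0.864925; N=√[6·1·6·1]=6.000000
k∈{0,1} keeps every argument non-negative
  k=0: (−1)^0·6.0000/(6)·0.5019^4·0.8649^0 = +0.063456
  k=1: (−1)^1·6.0000/(2)·0.5019^2·0.8649^2 = -0.565347
d^2_{1,1}(2.0900) = +0.063456 -0.565347 = -0.501891
Attach z-rotation phases: D = e^{-i(1)(0.1778)}·(-0.501891)·e^{-i(1)(3.3952)} = +0.455907-0.209866i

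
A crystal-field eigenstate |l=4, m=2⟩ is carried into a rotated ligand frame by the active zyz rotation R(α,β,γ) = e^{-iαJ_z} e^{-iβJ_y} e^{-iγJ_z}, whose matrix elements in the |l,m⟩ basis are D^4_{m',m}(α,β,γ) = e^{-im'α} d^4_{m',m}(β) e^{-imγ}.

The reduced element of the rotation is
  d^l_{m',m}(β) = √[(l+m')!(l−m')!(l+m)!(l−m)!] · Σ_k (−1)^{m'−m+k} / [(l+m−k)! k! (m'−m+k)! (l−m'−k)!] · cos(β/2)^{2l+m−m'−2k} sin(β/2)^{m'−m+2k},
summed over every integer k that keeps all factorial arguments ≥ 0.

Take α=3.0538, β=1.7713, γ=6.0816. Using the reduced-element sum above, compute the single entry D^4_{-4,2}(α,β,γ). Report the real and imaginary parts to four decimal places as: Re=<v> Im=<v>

D^4_{-4,2}(3.0538,1.7713,6.0816) = e^{-i·-4·3.0538}·d^4_{-4,2}(1.7713)·e^{-i·2·6.0816}. Compute d first:
With c≡cos(β/2)=0.632786 and s≡sin(β/2)=0.774326, N=[1·40320·720·2]^{1/2}=7619.763776
Admissible k: 6..6 (factorial args all ≥0)
  k=6: (−1)^0·7619.7638/(1440)·0.6328^2·0.7743^6 = +0.456707
d^4_{-4,2}(1.7713) = +0.456707
D = (+0.938971-0.343997i)·(+0.456707)·(+0.919822+0.392337i) = +0.456090+0.023738i

Re=0.4561 Im=0.0237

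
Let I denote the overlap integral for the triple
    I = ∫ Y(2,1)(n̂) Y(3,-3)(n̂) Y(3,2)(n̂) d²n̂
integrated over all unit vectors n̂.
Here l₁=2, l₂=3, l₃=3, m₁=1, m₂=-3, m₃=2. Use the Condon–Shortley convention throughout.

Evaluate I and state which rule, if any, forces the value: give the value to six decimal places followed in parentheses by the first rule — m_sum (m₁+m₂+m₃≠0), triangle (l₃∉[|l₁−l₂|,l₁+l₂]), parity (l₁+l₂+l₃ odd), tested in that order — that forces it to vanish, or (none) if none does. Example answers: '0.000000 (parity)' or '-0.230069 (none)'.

-0.210261 (none)

Rules hold: Σm=0, L=8 even, 1≤3≤5.
N = 5·7·7 = 245
Δ = 2!·2!·4!/9! = 1/3780
Racah Σ t=0..2: t=0:+1/24 t=1:−1/4 t=2:+1/24 = -1/6
⇒ 3j(2 3 3; 0 0 0)² = 4/105, sgn +1
Racah Σ t=0..0: t=0:+1/48 = 1/48
⇒ 3j(2 3 3; 1 -3 2)² = 5/84, sgn -1
4πI² = N·(3j₀)²·(3jₘ)² = 5/9
I = -1·√(0.555556/4π) = -0.21026104
No selection rule forces the value: the integral is nonzero (none).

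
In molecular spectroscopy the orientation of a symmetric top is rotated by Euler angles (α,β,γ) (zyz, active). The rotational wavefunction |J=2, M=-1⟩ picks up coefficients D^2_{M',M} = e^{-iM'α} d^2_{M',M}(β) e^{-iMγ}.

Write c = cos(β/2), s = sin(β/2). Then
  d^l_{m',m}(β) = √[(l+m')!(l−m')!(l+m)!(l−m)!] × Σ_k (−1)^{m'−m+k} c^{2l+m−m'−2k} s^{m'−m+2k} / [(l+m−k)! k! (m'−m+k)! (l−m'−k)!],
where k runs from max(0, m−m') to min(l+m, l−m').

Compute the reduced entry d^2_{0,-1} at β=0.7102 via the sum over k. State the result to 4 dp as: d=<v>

d=-0.6055

d^2_{0,-1}(β=0.7102) via the finite sum:
With c≡cos(β/2)=0.937612 and s≡sin(β/2)=0.347684, N=[2·2·1·6]^{1/2}=4.898979
k: max(0,(-1)−(0))=0 … min(2+(-1),2−(0))=1
  k=0: (−1)^1·4.8990/(2)·0.9376^3·0.3477^1 = -0.701988
  k=1: (−1)^2·4.8990/(2)·0.9376^1·0.3477^3 = +0.096528
d^2_{0,-1}(0.7102) = -0.701988 +0.096528 = -0.605460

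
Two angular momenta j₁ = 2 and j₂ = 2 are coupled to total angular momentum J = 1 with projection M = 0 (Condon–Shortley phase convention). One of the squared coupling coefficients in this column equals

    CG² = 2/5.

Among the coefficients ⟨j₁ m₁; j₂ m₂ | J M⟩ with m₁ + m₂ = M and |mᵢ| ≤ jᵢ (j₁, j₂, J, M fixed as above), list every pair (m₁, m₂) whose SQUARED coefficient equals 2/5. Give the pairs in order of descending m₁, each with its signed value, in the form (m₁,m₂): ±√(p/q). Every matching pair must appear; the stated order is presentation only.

Admissible pairs with m₁+m₂ = M = 0: (-2,2), (-1,1), (0,0), (1,-1), (2,-2)
  (m₁,m₂)=(2,-2): CG² = 2/5, CG = +√(2/5)   ← matches the target
  (m₁,m₂)=(1,-1): CG² = 1/10, CG = −√(1/10)
  (m₁,m₂)=(0,0): CG² = 0/1, CG = 0
  (m₁,m₂)=(-1,1): CG² = 1/10, CG = +√(1/10)
  (m₁,m₂)=(-2,2): CG² = 2/5, CG = −√(2/5)   ← matches the target
Pairs with CG² = 2/5: (2,-2): +√(2/5); (-2,2): −√(2/5)

(2,-2): +√(2/5); (-2,2): −√(2/5)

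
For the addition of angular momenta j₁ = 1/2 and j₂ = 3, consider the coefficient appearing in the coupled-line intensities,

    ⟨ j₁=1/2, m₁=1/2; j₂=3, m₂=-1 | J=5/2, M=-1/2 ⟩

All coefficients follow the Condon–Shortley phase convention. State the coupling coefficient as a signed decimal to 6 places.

+√(4/7) = +0.755929

√[6·1!0!5!/7! · 1!0!2!4!2!3!] = √(576/7)
  +(−1)^0/∏(0,1,0,2,0,3)! = 1/12  (running 1/12)
⟨..|..⟩ = √(576/7)·(1/12) = +0.755929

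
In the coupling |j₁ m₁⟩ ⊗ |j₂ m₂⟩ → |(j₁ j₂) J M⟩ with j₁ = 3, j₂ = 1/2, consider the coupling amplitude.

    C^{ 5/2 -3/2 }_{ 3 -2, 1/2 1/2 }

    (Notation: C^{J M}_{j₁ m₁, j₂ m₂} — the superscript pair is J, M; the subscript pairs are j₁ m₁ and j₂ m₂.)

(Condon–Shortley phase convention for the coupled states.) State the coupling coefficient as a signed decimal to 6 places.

triangle: 1!×5!×0!/7! = 120/5040
(j±m)!: 1!×5!×1!×0!×1!×4! = 2880
prefactor² = (2J+1)×Δ×N² = 2880/7
  k=1: −1/(1!×0!×4!×0!×1!×0!) = -1/24
Σ = -1/24  ⇒  CG² = 2880/7×(-1/24)² = 5/7
CG = −√(5/7) = -0.845154

−√(5/7) ≈ -0.845154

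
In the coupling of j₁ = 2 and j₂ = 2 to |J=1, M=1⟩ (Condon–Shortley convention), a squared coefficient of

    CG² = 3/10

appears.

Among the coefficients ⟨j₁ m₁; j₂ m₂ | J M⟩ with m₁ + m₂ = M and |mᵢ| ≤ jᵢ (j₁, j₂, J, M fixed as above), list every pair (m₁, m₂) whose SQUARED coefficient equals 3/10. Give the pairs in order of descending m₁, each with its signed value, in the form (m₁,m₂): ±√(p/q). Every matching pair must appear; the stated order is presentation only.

(1,0): −√(3/10); (0,1): +√(3/10)

Admissible pairs with m₁+m₂ = M = 1: (-1,2), (0,1), (1,0), (2,-1)
  (m₁,m₂)=(2,-1): CG² = 1/5, CG = +√(1/5)
  (m₁,m₂)=(1,0): CG² = 3/10, CG = −√(3/10)   ← matches the target
  (m₁,m₂)=(0,1): CG² = 3/10, CG = +√(3/10)   ← matches the target
  (m₁,m₂)=(-1,2): CG² = 1/5, CG = −√(1/5)
Pairs with CG² = 3/10: (1,0): −√(3/10); (0,1): +√(3/10)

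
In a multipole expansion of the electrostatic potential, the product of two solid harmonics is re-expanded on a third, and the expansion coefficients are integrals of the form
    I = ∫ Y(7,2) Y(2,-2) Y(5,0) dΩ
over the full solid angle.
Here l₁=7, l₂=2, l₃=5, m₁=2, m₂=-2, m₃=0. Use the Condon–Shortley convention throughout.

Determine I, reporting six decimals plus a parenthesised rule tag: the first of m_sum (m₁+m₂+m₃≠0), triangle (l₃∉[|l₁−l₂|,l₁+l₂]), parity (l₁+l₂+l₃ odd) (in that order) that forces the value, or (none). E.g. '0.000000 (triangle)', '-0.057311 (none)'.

0.127204 (none)

Rules hold: Σm=0, L=14 even, 5≤5≤9.
N = 15·5·11 = 825
Δ = 4!·10!·0!/15! = 1/15015
Racah Σ t=2..2: t=2:+1/57600 = 1/57600
⇒ 3j(7 2 5; 0 0 0)² = 21/715, sgn -1
Racah Σ t=0..0: t=0:+1/345600 = 1/345600
⇒ 3j(7 2 5; 2 -2 0)² = 6/715, sgn -1
4πI² = N·(3j₀)²·(3jₘ)² = 378/1859
I = +1·√(0.203335/4π) = 0.12720415
No selection rule forces the value: the integral is nonzero (none).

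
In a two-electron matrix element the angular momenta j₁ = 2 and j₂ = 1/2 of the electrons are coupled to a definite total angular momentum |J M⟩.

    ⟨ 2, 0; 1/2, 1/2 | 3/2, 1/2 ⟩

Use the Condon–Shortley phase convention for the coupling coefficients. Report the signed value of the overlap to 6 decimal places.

√[4·1!3!0!/5! · 2!2!1!0!2!1!] = √(8/5)
  +(−1)^1/∏(1,0,1,0,2,0)! = -1/2  (running -1/2)
⟨..|..⟩ = √(8/5)·(-1/2) = -0.632456

-0.632456  (= −√(2/5))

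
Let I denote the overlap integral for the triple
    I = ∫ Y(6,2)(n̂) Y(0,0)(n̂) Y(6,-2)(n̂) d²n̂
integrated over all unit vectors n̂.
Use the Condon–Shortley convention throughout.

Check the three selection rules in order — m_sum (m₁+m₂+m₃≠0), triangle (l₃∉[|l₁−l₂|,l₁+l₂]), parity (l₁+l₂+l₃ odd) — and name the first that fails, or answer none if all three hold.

none

m₁+m₂+m₃ = 2 + 0 − 2 = 0  ✓
triangle: |6−0|=6 ≤ l₃=6 ≤ 6+0=6  ✓
parity: l₁+l₂+l₃ = 12 is even  ✓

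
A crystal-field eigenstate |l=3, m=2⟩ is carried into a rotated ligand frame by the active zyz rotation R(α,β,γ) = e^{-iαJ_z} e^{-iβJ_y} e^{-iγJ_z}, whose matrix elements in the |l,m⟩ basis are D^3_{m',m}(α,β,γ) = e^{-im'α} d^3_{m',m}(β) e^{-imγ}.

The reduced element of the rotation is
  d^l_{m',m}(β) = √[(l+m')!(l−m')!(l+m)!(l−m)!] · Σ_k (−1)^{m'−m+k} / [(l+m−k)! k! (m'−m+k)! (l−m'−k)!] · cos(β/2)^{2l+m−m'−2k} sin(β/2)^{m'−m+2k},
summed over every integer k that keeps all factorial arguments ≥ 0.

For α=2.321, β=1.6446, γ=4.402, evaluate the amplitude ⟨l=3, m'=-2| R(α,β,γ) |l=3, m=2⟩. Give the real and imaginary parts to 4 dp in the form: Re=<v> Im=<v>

Re=-0.2681 Im=0.4370

Split into d^3_{-2,2}(β=1.6446) × two z-phases.
With c≡cos(β/2)=0.680538 and s≡sin(β/2)=0.732713, N=[1·120·120·1]^{1/2}=120.000000
k: max(0,(2)−(-2))=4 … min(3+(2),3−(-2))=5
  k=4: (−1)^0·120.0000/(24)·0.6805^2·0.7327^4 = +0.667437
  k=5: (−1)^1·120.0000/(120)·0.6805^0·0.7327^6 = -0.154740
d^3_{-2,2}(1.6446) = +0.667437 -0.154740 = +0.512696
Attach z-rotation phases: D = e^{-i(-2)(2.3210)}·(+0.512696)·e^{-i(2)(4.4020)} = -0.268150+0.436982i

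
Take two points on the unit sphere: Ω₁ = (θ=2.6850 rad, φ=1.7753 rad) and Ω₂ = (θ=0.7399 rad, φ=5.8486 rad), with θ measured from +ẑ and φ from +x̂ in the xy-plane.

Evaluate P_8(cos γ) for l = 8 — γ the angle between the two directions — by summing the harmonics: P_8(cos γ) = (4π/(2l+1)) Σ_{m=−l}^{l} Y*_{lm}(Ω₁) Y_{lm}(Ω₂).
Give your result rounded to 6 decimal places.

-0.223707

Expand P_8 via completeness: Σ_{m} conj(Y_{8,m}) at Ω₁ times Y_{8,m} at Ω₂ —
  m=-8: Y*=-0.000048+0.000734i  Y=-0.020783-0.007237i  product +0.000006-0.000015i
  m=-7: Y*=-0.005935+0.000832i  Y=-0.095947+0.009578i  product +0.000561-0.000137i
  m=-6: Y*=-0.010329-0.028853i  Y=-0.218546+0.129251i  product +0.005987+0.004971i
  m=-5: Y*=+0.094265-0.057571i  Y=-0.245535+0.357262i  product -0.002577+0.047813i
  m=-4: Y*=+0.194358+0.207469i  Y=-0.071761+0.424295i  product -0.101975+0.067577i
  m=-3: Y*=-0.284932+0.404642i  Y=+0.021972+0.080315i  product -0.038759-0.013993i
  m=-2: Y*=-0.434014-0.188124i  Y=-0.221349-0.261929i  product +0.046793+0.155322i
  m=-1: Y*=-0.004092+0.019732i  Y=-0.236237-0.109657i  product +0.003130-0.004213i
  m=+0: Y*=-0.476084-0.000000i  Y=+0.270891+0.000000i  product -0.128967-0.000000i
  m=+1: Y*=+0.004092+0.019732i  Y=+0.236237-0.109657i  product +0.003130+0.004213i
  m=+2: Y*=-0.434014+0.188124i  Y=-0.221349+0.261929i  product +0.046793-0.155322i
  m=+3: Y*=+0.284932+0.404642i  Y=-0.021972+0.080315i  product -0.038759+0.013993i
  m=+4: Y*=+0.194358-0.207469i  Y=-0.071761-0.424295i  product -0.101975-0.067577i
  m=+5: Y*=-0.094265-0.057571i  Y=+0.245535+0.357262i  product -0.002577-0.047813i
  m=+6: Y*=-0.010329+0.028853i  Y=-0.218546-0.129251i  product +0.005987-0.004971i
  m=+7: Y*=+0.005935+0.000832i  Y=+0.095947+0.009578i  product +0.000561+0.000137i
  m=+8: Y*=-0.000048-0.000734i  Y=-0.020783+0.007237i  product +0.000006+0.000015i
Total Σ_m = -0.302635+0.000000i. Multiply by 0.739198: -0.223707+0.000000i. P_8(cos γ) = -0.223707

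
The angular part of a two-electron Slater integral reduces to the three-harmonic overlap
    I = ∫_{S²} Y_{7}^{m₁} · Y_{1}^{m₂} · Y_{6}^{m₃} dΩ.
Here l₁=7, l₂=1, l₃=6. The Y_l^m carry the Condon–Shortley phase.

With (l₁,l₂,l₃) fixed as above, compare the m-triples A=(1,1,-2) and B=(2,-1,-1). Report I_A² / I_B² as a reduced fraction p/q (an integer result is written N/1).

5/12

l's match ⇒ only the (l;m) 3-j factors differ between A and B.
A: triangle coeff Δ(7,1,6) = 1/1365; Σ_t [2,2]: t=2:+1/1935360 = 1/1935360; (3j)²=1/91 [(7 1 6; 1 1 -2)], sign=+1
B: triangle coeff Δ(7,1,6) = 1/1365; Σ_t [0,0]: t=0:+1/1209600 = 1/1209600; (3j)²=12/455 [(7 1 6; 2 -1 -1)], sign=-1
I_A²/I_B² = (1/91)/(12/455) = 5/12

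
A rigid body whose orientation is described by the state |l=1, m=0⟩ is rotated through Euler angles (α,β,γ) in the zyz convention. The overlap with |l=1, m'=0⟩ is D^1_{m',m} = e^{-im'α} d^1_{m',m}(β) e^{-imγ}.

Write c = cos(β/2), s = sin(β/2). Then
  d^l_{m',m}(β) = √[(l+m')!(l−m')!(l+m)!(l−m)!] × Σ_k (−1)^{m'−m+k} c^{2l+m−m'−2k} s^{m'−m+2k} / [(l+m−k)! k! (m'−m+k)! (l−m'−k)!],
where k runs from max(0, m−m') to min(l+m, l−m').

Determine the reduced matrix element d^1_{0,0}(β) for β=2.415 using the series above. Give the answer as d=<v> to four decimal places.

d^1_{0,0}(β=2.4150) via the finite sum:
c=cos(2.415000/2)=0.355357, s=sin(2.415000/2)=0.934731; N=√[1·1·1·1]=1.000000
The bounds max(0,m−m')=0 and min(l+m,l−m')=1 give 2 terms
  k=0: (−1)^0·1.0000/(1)·0.3554^2·0.9347^0 = +0.126279
  k=1: (−1)^1·1.0000/(1)·0.3554^0·0.9347^2 = -0.873721
d^1_{0,0}(2.4150) = +0.126279 -0.873721 = -0.747442

d=-0.7474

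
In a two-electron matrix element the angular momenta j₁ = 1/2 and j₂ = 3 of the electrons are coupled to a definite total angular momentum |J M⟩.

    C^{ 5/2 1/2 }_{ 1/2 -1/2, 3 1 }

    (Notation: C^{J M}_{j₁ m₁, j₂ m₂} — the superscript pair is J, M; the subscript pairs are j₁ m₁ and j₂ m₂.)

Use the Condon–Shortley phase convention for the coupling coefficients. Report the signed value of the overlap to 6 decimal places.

-0.755929

triangle: 1!·0!·5!/7! = 120/5040
(j±m)!: 0!·1!·4!·2!·3!·2! = 576
prefactor² = (2J+1)·Δ·N² = 576/7
  k=1: −1/(1!·0!·0!·3!·0!·2!) = -1/12
Σ = -1/12  ⇒  CG² = 576/7·(-1/12)² = 4/7
CG = −√(4/7) = -0.755929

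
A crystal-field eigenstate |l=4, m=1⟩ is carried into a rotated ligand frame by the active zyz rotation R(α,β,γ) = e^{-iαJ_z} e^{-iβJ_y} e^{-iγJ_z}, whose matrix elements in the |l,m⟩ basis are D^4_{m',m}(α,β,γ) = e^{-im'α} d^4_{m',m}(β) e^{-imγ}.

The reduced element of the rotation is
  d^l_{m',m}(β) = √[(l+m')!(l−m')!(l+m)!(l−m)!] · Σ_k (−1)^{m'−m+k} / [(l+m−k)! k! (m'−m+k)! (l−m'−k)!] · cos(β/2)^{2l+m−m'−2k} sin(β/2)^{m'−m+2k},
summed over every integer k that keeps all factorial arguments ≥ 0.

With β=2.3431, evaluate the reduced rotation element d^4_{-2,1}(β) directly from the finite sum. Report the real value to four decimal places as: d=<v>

d^4_{-2,1}(β=2.3431) via the finite sum:
c=cos(2.343100/2)=0.388724, s=sin(2.343100/2)=0.921354; N=√[2·720·120·6]=1018.233765
Admissible k: 3..5 (factorial args all ≥0)
  k=3: (−1)^0·1018.2338/(72)·0.3887^5·0.9214^3 = +0.098175
  k=4: (−1)^1·1018.2338/(48)·0.3887^3·0.9214^5 = -0.827301
  k=5: (−1)^2·1018.2338/(240)·0.3887^1·0.9214^7 = +0.929531
d^4_{-2,1}(2.3431) = +0.098175 -0.827301 +0.929531 = +0.200405

d=0.2004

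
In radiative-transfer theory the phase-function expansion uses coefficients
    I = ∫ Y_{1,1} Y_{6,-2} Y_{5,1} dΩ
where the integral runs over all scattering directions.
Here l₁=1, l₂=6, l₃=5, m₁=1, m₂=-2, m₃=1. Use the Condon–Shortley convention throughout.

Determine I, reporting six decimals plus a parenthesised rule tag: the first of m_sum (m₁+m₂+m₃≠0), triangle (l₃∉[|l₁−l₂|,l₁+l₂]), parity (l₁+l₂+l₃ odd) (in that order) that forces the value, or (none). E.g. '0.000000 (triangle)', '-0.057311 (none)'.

Checks pass: Σm=0; 12 even; l₃=5∈[5,7].
(2·1+1)(2·6+1)(2·5+1) = 429
Δ: 2! 0! 10! / 13! → 1/858
sum: t=1:−1/14400 = -1/14400
3j²(1 6 5; 0 0 0) = Δ·Π!·Σ² = 6/143  (sign +1)
sum: t=0:+1/34560 = 1/34560
3j²(1 6 5; 1 -2 1) = Δ·Π!·Σ² = 14/429  (sign +1)
combine: 4πI² = 429·6/143·14/429 = 84/143
take √, sign +1: I = 0.21620548
No selection rule forces the value: the integral is nonzero (none).

0.216205 (none)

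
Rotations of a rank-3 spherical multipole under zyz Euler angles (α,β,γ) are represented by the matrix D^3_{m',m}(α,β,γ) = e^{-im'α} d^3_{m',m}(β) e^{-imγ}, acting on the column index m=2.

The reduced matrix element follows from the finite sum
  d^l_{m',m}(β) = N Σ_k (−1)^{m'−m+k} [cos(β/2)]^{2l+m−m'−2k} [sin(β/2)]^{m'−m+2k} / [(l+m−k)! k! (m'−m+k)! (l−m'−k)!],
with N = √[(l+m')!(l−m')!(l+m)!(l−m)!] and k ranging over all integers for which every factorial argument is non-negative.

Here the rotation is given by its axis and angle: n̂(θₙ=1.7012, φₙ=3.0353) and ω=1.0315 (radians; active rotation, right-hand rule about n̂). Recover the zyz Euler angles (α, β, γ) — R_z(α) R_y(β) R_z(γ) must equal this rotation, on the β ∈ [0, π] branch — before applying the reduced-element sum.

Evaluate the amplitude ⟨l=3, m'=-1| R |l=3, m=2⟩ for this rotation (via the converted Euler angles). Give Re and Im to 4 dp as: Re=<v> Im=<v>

Axis–angle → zyz. n̂ = (sinθₙcosφₙ, sinθₙsinφₙ, cosθₙ) = (-0.985914, +0.105192, -0.130034), ω = 1.0315.
R = I cosω + sinω [n̂]ₓ + (1−cosω) n̂n̂ᵀ gives
  R = [+0.986391, +0.061127, +0.152628; -0.162030, +0.518915, +0.839329; -0.027896, -0.852637, +0.521758]
β = atan2(√(R₁₃²+R₂₃²), R₃₃) = 1.021886; α = atan2(R₂₃, R₁₃) mod 2π = 1.390916; γ = atan2(R₃₂, −R₃₁) mod 2π = 4.745094
First d^3_{-1,2}(β=1.0219), then the phase factors e^{-i(-1)α} and e^{-i(2)γ}:
With c≡cos(β/2)=0.872284 and s≡sin(β/2)=0.489000, N=[2·24·120·1]^{1/2}=75.894664
k: max(0,(2)−(-1))=3 … min(3+(2),3−(-1))=4
  k=3: (−1)^0·75.8947/(12)·0.8723^3·0.4890^3 = +0.490829
  k=4: (−1)^1·75.8947/(24)·0.8723^1·0.4890^5 = -0.077126
d^3_{-1,2}(1.0219) = +0.490829 -0.077126 = +0.413703
Phases: e^{-i·(-1)·1.3909}=+0.178912+0.983865i, e^{-i·(2)·4.7451}=-0.997862+0.065364i ⇒ D=-0.100463-0.401319i

Re=-0.1005 Im=-0.4013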